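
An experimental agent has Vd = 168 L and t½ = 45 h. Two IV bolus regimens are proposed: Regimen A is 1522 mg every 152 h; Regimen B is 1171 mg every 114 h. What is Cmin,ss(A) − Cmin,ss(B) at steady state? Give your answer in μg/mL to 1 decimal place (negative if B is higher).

-0.5 μg/mL

Regimen A: f = (1/2)^(152/45) ≈ 0.0962; Cmin,ss = (1522/168)·f/(1−f) ≈ 0.964 μg/mL.
Regimen B: f = (1/2)^(114/45) ≈ 0.1727; Cmin,ss = (1171/168)·f/(1−f) ≈ 1.455 μg/mL.
Difference ≈ 0.964 − 1.455 ≈ -0.491 μg/mL.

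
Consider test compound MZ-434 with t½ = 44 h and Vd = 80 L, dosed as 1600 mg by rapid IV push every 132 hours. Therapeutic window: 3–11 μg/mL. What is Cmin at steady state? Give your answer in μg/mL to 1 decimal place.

τ = 132 h = 3 half-lives, so f = (1/2)^3 = 0.125.
Accumulation ratio R = 1/(1 − f) = 1/0.875 = 8/7.
Single-dose peak C₀ = D/Vd = 1600/80 = 20 μg/mL.
Steady-state peak Cmax,ss = C₀·R = 20 × 8/7 ≈ 22.857 μg/mL.
Steady-state trough Cmin,ss = Cmax,ss·f ≈ 22.857 × 0.125 ≈ 2.857 μg/mL.
Trough 2.9 μg/mL vs MEC 3 μg/mL: subtherapeutic.

2.9 μg/mL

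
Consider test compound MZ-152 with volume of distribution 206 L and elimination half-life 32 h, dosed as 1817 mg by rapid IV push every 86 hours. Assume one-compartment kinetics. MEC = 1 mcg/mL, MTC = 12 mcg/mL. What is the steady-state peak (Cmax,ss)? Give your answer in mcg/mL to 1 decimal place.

k = ln2/t½ = ln2/32 ≈ 0.021661 h⁻¹; fraction remaining f = e^(−kτ) = e^(−0.021661×86) ≈ 0.1552.
At steady state, accumulation factor R = 1/(1 − e^(−kτ)) ≈ 1.1837.
Single-dose peak C₀ = D/Vd = 1817/206 ≈ 8.820 mcg/mL.
Steady-state peak Cmax,ss = C₀·R ≈ 8.820 × 1.1837 ≈ 10.440 mcg/mL.
Peak 10.4 mcg/mL vs MTC 12 mcg/mL: below toxic threshold.

10.4 mcg/mL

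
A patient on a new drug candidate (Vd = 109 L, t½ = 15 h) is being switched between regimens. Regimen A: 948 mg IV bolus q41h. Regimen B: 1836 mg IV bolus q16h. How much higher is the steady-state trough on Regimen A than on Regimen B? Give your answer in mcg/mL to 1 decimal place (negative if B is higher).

-13.8 mcg/mL

Regimen A: f = (1/2)^(41/15) ≈ 0.1504; Cmin,ss = (948/109)·f/(1−f) ≈ 1.540 mcg/mL.
Regimen B: f = (1/2)^(16/15) ≈ 0.4774; Cmin,ss = (1836/109)·f/(1−f) ≈ 15.387 mcg/mL.
Difference ≈ 1.540 − 15.387 ≈ -13.847 mcg/mL.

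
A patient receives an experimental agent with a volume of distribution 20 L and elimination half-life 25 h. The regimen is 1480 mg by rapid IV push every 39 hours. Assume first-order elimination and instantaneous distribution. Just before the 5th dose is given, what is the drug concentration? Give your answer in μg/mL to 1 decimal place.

f = (1/2)^(τ/t½) = (1/2)^(39/25) ≈ 0.3392.
C₀ = D/Vd = 1480/20 ≈ 74.000 μg/mL.
Before the 5th dose, 4 doses have been given. Superposition: Cmin = C₀·(f + f² + … + f^4).
≈ 74.000 × (0.3392 + 0.1151 + 0.0390 + 0.0132) ≈ 74.000 × 0.5065 ≈ 37.481 μg/mL.

37.5 μg/mL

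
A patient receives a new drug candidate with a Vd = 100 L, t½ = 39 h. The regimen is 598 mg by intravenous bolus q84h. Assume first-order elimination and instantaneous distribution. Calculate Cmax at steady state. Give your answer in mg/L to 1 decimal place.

7.7 mg/L

τ/t½ = 84/39 ≈ 2.1538, so fraction remaining f = (1/2)^(84/39) ≈ 0.2247.
At steady state, accumulation factor R = 1/(1 − e^(−kτ)) ≈ 1.2898.
Single-dose peak C₀ = D/Vd = 598/100 ≈ 5.980 mg/L.
Steady-state peak Cmax,ss = C₀·R ≈ 5.980 × 1.2898 ≈ 7.713 mg/L.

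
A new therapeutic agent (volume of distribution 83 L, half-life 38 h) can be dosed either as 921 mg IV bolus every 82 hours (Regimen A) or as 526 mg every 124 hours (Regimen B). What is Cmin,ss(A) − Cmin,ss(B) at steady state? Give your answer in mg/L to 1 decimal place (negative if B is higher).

Regimen A: f = (1/2)^(82/38) ≈ 0.2241; Cmin,ss = (921/83)·f/(1−f) ≈ 3.205 mg/L.
Regimen B: f = (1/2)^(124/38) ≈ 0.1042; Cmin,ss = (526/83)·f/(1−f) ≈ 0.737 mg/L.
Difference ≈ 3.205 − 0.737 ≈ 2.468 mg/L.

2.5 mg/L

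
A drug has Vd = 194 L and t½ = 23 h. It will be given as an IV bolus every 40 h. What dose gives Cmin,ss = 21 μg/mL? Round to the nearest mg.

τ/t½ = 40/23 ≈ 1.7391, so f = (1/2)^(40/23) ≈ 0.299550.
Cmin,ss = (D/Vd)·f/(1−f), so D = Cmin,ss·Vd·(1−f)/f.
D = 21 × 194 × (1−f)/f ≈ 21 × 194 × 2.33834 ≈ 9526.40 mg.

9526 mg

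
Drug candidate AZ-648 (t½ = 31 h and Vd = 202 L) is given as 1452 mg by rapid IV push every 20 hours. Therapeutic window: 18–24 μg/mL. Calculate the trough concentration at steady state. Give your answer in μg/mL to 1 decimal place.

12.7 μg/mL

Over one 20-h interval, 20/31 ≈ 0.64516 half-lives elapse, leaving f ≈ 0.6394 of each dose.
Each bolus raises the concentration by D/Vd = 1452/202 ≈ 7.188 μg/mL.
Steady-state trough Cmin,ss = C₀·f/(1−f) ≈ 7.188 × 0.6394/0.3606 ≈ 12.745 μg/mL.
Trough 12.7 μg/mL vs MEC 18 μg/mL: subtherapeutic.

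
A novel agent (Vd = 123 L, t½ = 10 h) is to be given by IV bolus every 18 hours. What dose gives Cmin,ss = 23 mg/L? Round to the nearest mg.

τ/t½ = 18/10 ≈ 1.8, so f = (1/2)^(18/10) ≈ 0.287175.
Cmin,ss = (D/Vd)·f/(1−f), so D = Cmin,ss·Vd·(1−f)/f.
D = 23 × 123 × (1−f)/f ≈ 23 × 123 × 2.48220 ≈ 7022.14 mg.

7022 mg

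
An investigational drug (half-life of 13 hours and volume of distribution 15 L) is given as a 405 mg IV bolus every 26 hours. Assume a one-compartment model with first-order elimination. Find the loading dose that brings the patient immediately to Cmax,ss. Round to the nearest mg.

f = (1/2)^(26/13) ≈ 0.250000; accumulation ratio R = 1/(1−f) ≈ 1.33333.
Loading dose to hit Cmax,ss on first dose: D_load = D_maint·R ≈ 405 × 1.33333 ≈ 540.00 mg.

540 mg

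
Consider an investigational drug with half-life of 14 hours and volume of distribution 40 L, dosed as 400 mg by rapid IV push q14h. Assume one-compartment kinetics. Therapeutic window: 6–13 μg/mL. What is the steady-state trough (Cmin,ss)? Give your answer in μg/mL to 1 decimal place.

τ = 14 h = 1 half-life, so f = (1/2)^1 = 0.5.
At steady state, R = 1/(1 − 0.5) = 2/1.
Single-dose peak C₀ = D/Vd = 400/40 = 10 μg/mL.
Steady-state peak Cmax,ss = C₀·R = 10 × 2/1 ≈ 20.000 μg/mL.
Steady-state trough Cmin,ss = Cmax,ss·f ≈ 20.000 × 0.5 ≈ 10.000 μg/mL.
Trough 10.0 μg/mL vs MEC 6 μg/mL: adequate.

10.0 μg/mL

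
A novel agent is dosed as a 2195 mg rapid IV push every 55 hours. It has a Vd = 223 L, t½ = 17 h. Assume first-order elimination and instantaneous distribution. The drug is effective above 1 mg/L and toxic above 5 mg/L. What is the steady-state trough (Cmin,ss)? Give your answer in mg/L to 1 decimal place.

k = ln2/t½ = ln2/17 ≈ 0.040773 h⁻¹; fraction remaining f = e^(−kτ) = e^(−0.040773×55) ≈ 0.1062.
At steady state, accumulation factor R = 1/(1 − e^(−kτ)) ≈ 1.1188.
Single-dose peak C₀ = D/Vd = 2195/223 ≈ 9.843 mg/L.
Steady-state peak Cmax,ss = C₀·R ≈ 9.843 × 1.1188 ≈ 11.012 mg/L.
Steady-state trough Cmin,ss = Cmax,ss·f ≈ 11.012 × 0.1062 ≈ 1.169 mg/L.
Trough 1.2 mg/L vs MEC 1 mg/L: adequate.

1.2 mg/L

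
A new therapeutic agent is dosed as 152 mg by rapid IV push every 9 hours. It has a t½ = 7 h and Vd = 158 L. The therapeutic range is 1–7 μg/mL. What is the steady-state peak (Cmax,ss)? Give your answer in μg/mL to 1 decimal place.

1.6 μg/mL

k = ln2/t½ = ln2/7 ≈ 0.099021 h⁻¹; fraction remaining f = e^(−kτ) = e^(−0.099021×9) ≈ 0.4102.
At steady state, accumulation factor R = 1/(1 − e^(−kτ)) ≈ 1.6955.
Each bolus raises the concentration by D/Vd = 152/158 ≈ 0.962 μg/mL.
Steady-state peak Cmax,ss = C₀·R ≈ 0.962 × 1.6955 ≈ 1.631 μg/mL.
Peak 1.6 μg/mL vs MTC 7 μg/mL: below toxic threshold.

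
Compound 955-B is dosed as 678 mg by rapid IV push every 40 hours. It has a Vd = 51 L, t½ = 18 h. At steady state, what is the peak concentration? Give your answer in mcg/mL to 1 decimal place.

τ/t½ = 40/18 ≈ 2.2222, so fraction remaining f = (1/2)^(40/18) ≈ 0.2143.
Accumulation ratio R = 1/(1 − f) ≈ 1/0.7857 ≈ 1.2728.
Single-dose peak C₀ = D/Vd = 678/51 ≈ 13.294 mcg/mL.
Cmax,ss = C₀/(1 − f) ≈ 13.294/0.7857 ≈ 16.920 mcg/mL.

16.9 mcg/mL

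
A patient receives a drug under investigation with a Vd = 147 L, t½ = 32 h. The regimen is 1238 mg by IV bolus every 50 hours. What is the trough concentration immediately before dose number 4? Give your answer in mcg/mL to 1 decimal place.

f = (1/2)^(τ/t½) = (1/2)^(50/32) ≈ 0.3386.
C₀ = D/Vd = 1238/147 ≈ 8.422 mcg/mL.
Before the 4th dose, 3 doses have been given. Superposition: Cmin = C₀·(f + f² + … + f^3).
≈ 8.422 × (0.3386 + 0.1146 + 0.0388) ≈ 8.422 × 0.4920 ≈ 4.144 mcg/mL.

4.1 mcg/mL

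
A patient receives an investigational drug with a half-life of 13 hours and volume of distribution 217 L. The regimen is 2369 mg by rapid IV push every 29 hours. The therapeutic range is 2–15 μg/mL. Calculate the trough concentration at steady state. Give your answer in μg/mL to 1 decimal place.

Over one 29-h interval, 29/13 ≈ 2.2308 half-lives elapse, leaving f ≈ 0.2130 of each dose.
Single-dose peak C₀ = D/Vd = 2369/217 ≈ 10.917 μg/mL.
Steady-state trough Cmin,ss = C₀·f/(1−f) ≈ 10.917 × 0.2130/0.7870 ≈ 2.955 μg/mL.
Trough 3.0 μg/mL vs MEC 2 μg/mL: adequate.

3.0 μg/mL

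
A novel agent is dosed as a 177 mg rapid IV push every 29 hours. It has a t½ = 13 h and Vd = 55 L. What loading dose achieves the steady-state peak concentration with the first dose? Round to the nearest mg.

225 mg

f = (1/2)^(29/13) ≈ 0.213045; accumulation ratio R = 1/(1−f) ≈ 1.27072.
Loading dose to hit Cmax,ss on first dose: D_load = D_maint·R ≈ 177 × 1.27072 ≈ 224.92 mg.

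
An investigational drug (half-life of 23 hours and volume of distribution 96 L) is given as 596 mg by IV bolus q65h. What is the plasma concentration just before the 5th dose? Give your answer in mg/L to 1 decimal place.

f = (1/2)^(τ/t½) = (1/2)^(65/23) ≈ 0.1410.
C₀ = D/Vd = 596/96 ≈ 6.208 mg/L.
Before the 5th dose, 4 doses have been given. Superposition: Cmin = C₀·(f + f² + … + f^4).
≈ 6.208 × (0.1410 + 0.0199 + 0.0028 + 0.0004) ≈ 6.208 × 0.1641 ≈ 1.019 mg/L.

1.0 mg/L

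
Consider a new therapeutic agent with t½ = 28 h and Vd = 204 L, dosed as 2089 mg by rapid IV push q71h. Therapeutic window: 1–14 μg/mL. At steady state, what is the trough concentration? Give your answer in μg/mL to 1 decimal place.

τ/t½ = 71/28 ≈ 2.5357, so fraction remaining f = (1/2)^(71/28) ≈ 0.1725.
Each bolus raises the concentration by D/Vd = 2089/204 ≈ 10.240 μg/mL.
Steady-state trough Cmin,ss = C₀·f/(1−f) ≈ 10.240 × 0.1725/0.8275 ≈ 2.135 μg/mL.
Trough 2.1 μg/mL vs MEC 1 μg/mL: adequate.

2.1 μg/mL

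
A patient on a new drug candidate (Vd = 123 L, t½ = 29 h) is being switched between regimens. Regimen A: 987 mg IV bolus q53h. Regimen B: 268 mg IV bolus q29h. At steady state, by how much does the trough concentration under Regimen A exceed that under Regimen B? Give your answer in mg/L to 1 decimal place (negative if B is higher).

1.0 mg/L

Regimen A: f = (1/2)^(53/29) ≈ 0.2817; Cmin,ss = (987/123)·f/(1−f) ≈ 3.147 mg/L.
Regimen B: f = (1/2)^(29/29) ≈ 0.5000; Cmin,ss = (268/123)·f/(1−f) ≈ 2.179 mg/L.
Difference ≈ 3.147 − 2.179 ≈ 0.968 mg/L.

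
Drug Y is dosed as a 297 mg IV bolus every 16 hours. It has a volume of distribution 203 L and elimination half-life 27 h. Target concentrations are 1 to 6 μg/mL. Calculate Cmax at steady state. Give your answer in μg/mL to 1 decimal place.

4.3 μg/mL

Over one 16-h interval, 16/27 ≈ 0.59259 half-lives elapse, leaving f ≈ 0.6632 of each dose.
At steady state, accumulation factor R = 1/(1 − e^(−kτ)) ≈ 2.9691.
Single-dose peak C₀ = D/Vd = 297/203 ≈ 1.463 μg/mL.
Cmax,ss = C₀/(1 − f) ≈ 1.463/0.3368 ≈ 4.344 μg/mL.
Peak 4.3 μg/mL vs MTC 6 μg/mL: below toxic threshold.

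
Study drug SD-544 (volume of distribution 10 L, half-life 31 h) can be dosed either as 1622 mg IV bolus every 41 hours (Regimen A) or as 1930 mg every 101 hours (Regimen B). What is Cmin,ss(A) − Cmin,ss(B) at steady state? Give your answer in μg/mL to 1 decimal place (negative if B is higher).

85.5 μg/mL

Regimen A: f = (1/2)^(41/31) ≈ 0.3998; Cmin,ss = (1622/10)·f/(1−f) ≈ 108.043 μg/mL.
Regimen B: f = (1/2)^(101/31) ≈ 0.1045; Cmin,ss = (1930/10)·f/(1−f) ≈ 22.522 μg/mL.
Difference ≈ 108.043 − 22.522 ≈ 85.521 μg/mL.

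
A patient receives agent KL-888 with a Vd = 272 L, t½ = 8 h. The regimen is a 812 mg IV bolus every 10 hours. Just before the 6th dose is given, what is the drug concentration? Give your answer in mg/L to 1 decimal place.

2.1 mg/L

f = (1/2)^(τ/t½) = (1/2)^(10/8) ≈ 0.4204.
C₀ = D/Vd = 812/272 ≈ 2.985 mg/L.
Before the 6th dose, 5 doses have been given. Superposition: Cmin = C₀·(f + f² + … + f^5).
≈ 2.985 × (0.4204 + 0.1767 + 0.0743 + 0.0312 + 0.0131) ≈ 2.985 × 0.7157 ≈ 2.136 mg/L.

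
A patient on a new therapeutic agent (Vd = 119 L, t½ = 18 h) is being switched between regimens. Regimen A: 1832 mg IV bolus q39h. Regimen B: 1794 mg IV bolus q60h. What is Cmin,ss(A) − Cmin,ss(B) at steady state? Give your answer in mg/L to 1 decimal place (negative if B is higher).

2.8 mg/L

Regimen A: f = (1/2)^(39/18) ≈ 0.2227; Cmin,ss = (1832/119)·f/(1−f) ≈ 4.411 mg/L.
Regimen B: f = (1/2)^(60/18) ≈ 0.0992; Cmin,ss = (1794/119)·f/(1−f) ≈ 1.660 mg/L.
Difference ≈ 4.411 − 1.660 ≈ 2.751 mg/L.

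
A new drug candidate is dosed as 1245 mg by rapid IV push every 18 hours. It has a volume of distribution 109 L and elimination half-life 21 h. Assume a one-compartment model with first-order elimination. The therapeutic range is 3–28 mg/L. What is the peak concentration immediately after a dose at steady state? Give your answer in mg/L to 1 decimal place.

25.5 mg/L

τ/t½ = 18/21 ≈ 0.85714, so fraction remaining f = (1/2)^(18/21) ≈ 0.5520.
Accumulation ratio R = 1/(1 − f) ≈ 1/0.4480 ≈ 2.2321.
Single-dose peak C₀ = D/Vd = 1245/109 ≈ 11.422 mg/L.
Steady-state peak Cmax,ss = C₀·R ≈ 11.422 × 2.2321 ≈ 25.495 mg/L.
Peak 25.5 mg/L vs MTC 28 mg/L: below toxic threshold.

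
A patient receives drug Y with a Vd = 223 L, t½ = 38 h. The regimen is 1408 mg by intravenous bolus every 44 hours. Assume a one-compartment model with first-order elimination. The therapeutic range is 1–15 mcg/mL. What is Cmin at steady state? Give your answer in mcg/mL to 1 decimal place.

k = ln2/t½ = ln2/38 ≈ 0.018241 h⁻¹; fraction remaining f = e^(−kτ) = e^(−0.018241×44) ≈ 0.4482.
Accumulation ratio R = 1/(1 − f) ≈ 1/0.5518 ≈ 1.8123.
Single-dose peak C₀ = D/Vd = 1408/223 ≈ 6.314 mcg/mL.
Steady-state peak Cmax,ss = C₀·R ≈ 6.314 × 1.8123 ≈ 11.443 mcg/mL.
One interval later, Cmin,ss = Cmax,ss·e^(−kτ) ≈ 11.443 × 0.4482 ≈ 5.129 mcg/mL.
Trough 5.1 mcg/mL vs MEC 1 mcg/mL: adequate.

5.1 mcg/mL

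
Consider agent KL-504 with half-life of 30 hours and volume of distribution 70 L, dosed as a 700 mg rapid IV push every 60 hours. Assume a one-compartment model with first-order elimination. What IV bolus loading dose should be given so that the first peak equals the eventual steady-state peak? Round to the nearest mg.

933 mg

f = (1/2)^(60/30) ≈ 0.250000; accumulation ratio R = 1/(1−f) ≈ 1.33333.
Loading dose to hit Cmax,ss on first dose: D_load = D_maint·R ≈ 700 × 1.33333 ≈ 933.33 mg.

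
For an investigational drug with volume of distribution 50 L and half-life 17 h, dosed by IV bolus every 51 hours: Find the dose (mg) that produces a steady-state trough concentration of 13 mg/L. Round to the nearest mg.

4550 mg

τ/t½ = 51/17 ≈ 3, so f = (1/2)^(51/17) ≈ 0.125000.
Cmin,ss = (D/Vd)·f/(1−f), so D = Cmin,ss·Vd·(1−f)/f.
D = 13 × 50 × (1−f)/f ≈ 13 × 50 × 7.00000 ≈ 4550.00 mg.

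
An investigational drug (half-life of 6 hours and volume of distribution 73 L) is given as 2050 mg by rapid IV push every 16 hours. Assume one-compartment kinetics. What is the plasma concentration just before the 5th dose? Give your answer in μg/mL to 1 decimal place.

5.2 μg/mL

f = (1/2)^(τ/t½) = (1/2)^(16/6) ≈ 0.1575.
C₀ = D/Vd = 2050/73 ≈ 28.082 μg/mL.
Before the 5th dose, 4 doses have been given. Superposition: Cmin = C₀·(f + f² + … + f^4).
≈ 28.082 × (0.1575 + 0.0248 + 0.0039 + 0.0006) ≈ 28.082 × 0.1868 ≈ 5.246 μg/mL.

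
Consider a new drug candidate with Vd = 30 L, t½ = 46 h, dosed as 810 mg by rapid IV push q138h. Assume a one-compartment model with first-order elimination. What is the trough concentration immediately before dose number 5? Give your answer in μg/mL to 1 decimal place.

f = (1/2)^(τ/t½) = (1/2)^(138/46) ≈ 0.1250.
C₀ = D/Vd = 810/30 ≈ 27.000 μg/mL.
Before the 5th dose, 4 doses have been given. Superposition: Cmin = C₀·(f + f² + … + f^4).
≈ 27.000 × (0.1250 + 0.0156 + 0.0020 + 0.0002) ≈ 27.000 × 0.1428 ≈ 3.856 μg/mL.

3.9 μg/mL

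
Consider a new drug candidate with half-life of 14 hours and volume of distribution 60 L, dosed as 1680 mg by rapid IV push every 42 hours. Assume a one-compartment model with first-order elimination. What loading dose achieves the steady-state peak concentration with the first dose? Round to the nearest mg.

1920 mg

f = (1/2)^(42/14) ≈ 0.125000; accumulation ratio R = 1/(1−f) ≈ 1.14286.
Loading dose to hit Cmax,ss on first dose: D_load = D_maint·R ≈ 1680 × 1.14286 ≈ 1920.00 mg.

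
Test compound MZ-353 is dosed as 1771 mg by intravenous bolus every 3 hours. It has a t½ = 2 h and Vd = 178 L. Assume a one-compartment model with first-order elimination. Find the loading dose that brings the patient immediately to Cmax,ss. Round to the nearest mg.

2740 mg

f = (1/2)^(3/2) ≈ 0.353553; accumulation ratio R = 1/(1−f) ≈ 1.54692.
Loading dose to hit Cmax,ss on first dose: D_load = D_maint·R ≈ 1771 × 1.54692 ≈ 2739.60 mg.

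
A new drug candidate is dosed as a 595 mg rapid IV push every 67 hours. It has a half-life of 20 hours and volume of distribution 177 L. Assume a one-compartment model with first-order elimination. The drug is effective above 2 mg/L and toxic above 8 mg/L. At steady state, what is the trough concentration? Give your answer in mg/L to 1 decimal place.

Over one 67-h interval, 67/20 ≈ 3.35 half-lives elapse, leaving f ≈ 0.0981 of each dose.
Accumulation ratio R = 1/(1 − f) ≈ 1/0.9019 ≈ 1.1088.
Single-dose peak C₀ = D/Vd = 595/177 ≈ 3.362 mg/L.
Cmax,ss = C₀/(1 − f) ≈ 3.362/0.9019 ≈ 3.728 mg/L.
Steady-state trough Cmin,ss = Cmax,ss·f ≈ 3.728 × 0.0981 ≈ 0.366 mg/L.
Trough 0.4 mg/L vs MEC 2 mg/L: subtherapeutic.

0.4 mg/L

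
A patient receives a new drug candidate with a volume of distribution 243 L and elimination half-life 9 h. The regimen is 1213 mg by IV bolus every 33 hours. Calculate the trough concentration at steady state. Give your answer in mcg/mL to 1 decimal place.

0.4 mcg/mL

k = ln2/t½ = ln2/9 ≈ 0.077016 h⁻¹; fraction remaining f = e^(−kτ) = e^(−0.077016×33) ≈ 0.0787.
Single-dose peak C₀ = D/Vd = 1213/243 ≈ 4.992 mcg/mL.
Steady-state trough Cmin,ss = C₀·f/(1−f) ≈ 4.992 × 0.0787/0.9213 ≈ 0.426 mcg/mL.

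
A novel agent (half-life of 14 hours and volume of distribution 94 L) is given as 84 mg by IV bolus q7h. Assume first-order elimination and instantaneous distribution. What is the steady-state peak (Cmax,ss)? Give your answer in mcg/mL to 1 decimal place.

3.1 mcg/mL

τ/t½ = 7/14 ≈ 0.5, so fraction remaining f = (1/2)^(7/14) ≈ 0.7071.
At steady state, accumulation factor R = 1/(1 − e^(−kτ)) ≈ 3.4141.
Each bolus raises the concentration by D/Vd = 84/94 ≈ 0.894 mcg/mL.
Cmax,ss = C₀/(1 − f) ≈ 0.894/0.2929 ≈ 3.052 mcg/mL.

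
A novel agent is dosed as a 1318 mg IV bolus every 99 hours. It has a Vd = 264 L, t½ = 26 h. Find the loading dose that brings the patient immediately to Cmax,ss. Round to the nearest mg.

f = (1/2)^(99/26) ≈ 0.071412; accumulation ratio R = 1/(1−f) ≈ 1.07690.
Loading dose to hit Cmax,ss on first dose: D_load = D_maint·R ≈ 1318 × 1.07690 ≈ 1419.35 mg.

1419 mg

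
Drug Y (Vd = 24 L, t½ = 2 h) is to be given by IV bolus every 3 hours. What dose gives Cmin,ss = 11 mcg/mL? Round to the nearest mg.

483 mg

τ/t½ = 3/2 ≈ 1.5, so f = (1/2)^(3/2) ≈ 0.353553.
Cmin,ss = (D/Vd)·f/(1−f), so D = Cmin,ss·Vd·(1−f)/f.
D = 11 × 24 × (1−f)/f ≈ 11 × 24 × 1.82843 ≈ 482.71 mg.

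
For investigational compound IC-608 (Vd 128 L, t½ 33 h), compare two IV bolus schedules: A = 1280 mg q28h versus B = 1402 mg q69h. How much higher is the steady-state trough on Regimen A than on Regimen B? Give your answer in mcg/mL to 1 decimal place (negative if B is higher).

9.1 mcg/mL

Regimen A: f = (1/2)^(28/33) ≈ 0.5554; Cmin,ss = (1280/128)·f/(1−f) ≈ 12.492 mcg/mL.
Regimen B: f = (1/2)^(69/33) ≈ 0.2347; Cmin,ss = (1402/128)·f/(1−f) ≈ 3.359 mcg/mL.
Difference ≈ 12.492 − 3.359 ≈ 9.133 mcg/mL.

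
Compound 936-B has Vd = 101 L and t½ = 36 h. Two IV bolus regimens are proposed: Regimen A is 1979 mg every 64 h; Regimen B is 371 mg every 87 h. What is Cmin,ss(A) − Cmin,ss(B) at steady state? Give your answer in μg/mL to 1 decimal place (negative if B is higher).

7.2 μg/mL

Regimen A: f = (1/2)^(64/36) ≈ 0.2916; Cmin,ss = (1979/101)·f/(1−f) ≈ 8.066 μg/mL.
Regimen B: f = (1/2)^(87/36) ≈ 0.1873; Cmin,ss = (371/101)·f/(1−f) ≈ 0.847 μg/mL.
Difference ≈ 8.066 − 0.847 ≈ 7.219 μg/mL.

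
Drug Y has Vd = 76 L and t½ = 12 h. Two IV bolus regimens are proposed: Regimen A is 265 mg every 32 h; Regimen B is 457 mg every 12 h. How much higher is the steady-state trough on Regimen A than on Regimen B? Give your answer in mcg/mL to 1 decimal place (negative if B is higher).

Regimen A: f = (1/2)^(32/12) ≈ 0.1575; Cmin,ss = (265/76)·f/(1−f) ≈ 0.652 mcg/mL.
Regimen B: f = (1/2)^(12/12) ≈ 0.5000; Cmin,ss = (457/76)·f/(1−f) ≈ 6.013 mcg/mL.
Difference ≈ 0.652 − 6.013 ≈ -5.361 mcg/mL.

-5.4 mcg/mL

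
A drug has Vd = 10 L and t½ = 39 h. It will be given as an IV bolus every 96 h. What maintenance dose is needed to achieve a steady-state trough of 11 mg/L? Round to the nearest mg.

τ/t½ = 96/39 ≈ 2.4615, so f = (1/2)^(96/39) ≈ 0.181553.
Cmin,ss = (D/Vd)·f/(1−f), so D = Cmin,ss·Vd·(1−f)/f.
D = 11 × 10 × (1−f)/f ≈ 11 × 10 × 4.50803 ≈ 495.88 mg.

496 mg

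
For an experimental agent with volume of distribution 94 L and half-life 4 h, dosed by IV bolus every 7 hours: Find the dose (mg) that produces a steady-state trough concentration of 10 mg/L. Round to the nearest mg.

2222 mg

τ/t½ = 7/4 ≈ 1.75, so f = (1/2)^(7/4) ≈ 0.297302.
Cmin,ss = (D/Vd)·f/(1−f), so D = Cmin,ss·Vd·(1−f)/f.
D = 10 × 94 × (1−f)/f ≈ 10 × 94 × 2.36358 ≈ 2221.77 mg.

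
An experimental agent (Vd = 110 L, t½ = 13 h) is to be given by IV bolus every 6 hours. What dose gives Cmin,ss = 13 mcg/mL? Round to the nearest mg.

539 mg

τ/t½ = 6/13 ≈ 0.46154, so f = (1/2)^(6/13) ≈ 0.726211.
Cmin,ss = (D/Vd)·f/(1−f), so D = Cmin,ss·Vd·(1−f)/f.
D = 13 × 110 × (1−f)/f ≈ 13 × 110 × 0.37701 ≈ 539.12 mg.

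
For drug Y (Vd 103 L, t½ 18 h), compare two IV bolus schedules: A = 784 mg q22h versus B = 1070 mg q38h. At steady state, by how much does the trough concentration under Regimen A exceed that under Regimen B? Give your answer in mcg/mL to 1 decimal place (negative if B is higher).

2.6 mcg/mL

Regimen A: f = (1/2)^(22/18) ≈ 0.4286; Cmin,ss = (784/103)·f/(1−f) ≈ 5.709 mcg/mL.
Regimen B: f = (1/2)^(38/18) ≈ 0.2315; Cmin,ss = (1070/103)·f/(1−f) ≈ 3.129 mcg/mL.
Difference ≈ 5.709 − 3.129 ≈ 2.580 mcg/mL.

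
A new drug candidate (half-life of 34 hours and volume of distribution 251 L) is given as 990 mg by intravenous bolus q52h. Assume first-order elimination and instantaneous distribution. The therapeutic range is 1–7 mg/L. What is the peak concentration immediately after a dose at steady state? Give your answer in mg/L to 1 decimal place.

k = ln2/t½ = ln2/34 ≈ 0.020387 h⁻¹; fraction remaining f = e^(−kτ) = e^(−0.020387×52) ≈ 0.3464.
At steady state, accumulation factor R = 1/(1 − e^(−kτ)) ≈ 1.5300.
Each bolus raises the concentration by D/Vd = 990/251 ≈ 3.944 mg/L.
Cmax,ss = C₀/(1 − f) ≈ 3.944/0.6536 ≈ 6.034 mg/L.
Peak 6.0 mg/L vs MTC 7 mg/L: below toxic threshold.

6.0 mg/L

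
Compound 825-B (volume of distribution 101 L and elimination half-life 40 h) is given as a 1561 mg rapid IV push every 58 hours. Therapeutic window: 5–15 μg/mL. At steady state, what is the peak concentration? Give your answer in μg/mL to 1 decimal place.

Over one 58-h interval, 58/40 ≈ 1.45 half-lives elapse, leaving f ≈ 0.3660 of each dose.
Accumulation ratio R = 1/(1 − f) ≈ 1/0.6340 ≈ 1.5773.
Single-dose peak C₀ = D/Vd = 1561/101 ≈ 15.455 μg/mL.
Cmax,ss = C₀/(1 − f) ≈ 15.455/0.6340 ≈ 24.377 μg/mL.
Peak 24.4 μg/mL vs MTC 15 μg/mL: exceeds toxic threshold.

24.4 μg/mL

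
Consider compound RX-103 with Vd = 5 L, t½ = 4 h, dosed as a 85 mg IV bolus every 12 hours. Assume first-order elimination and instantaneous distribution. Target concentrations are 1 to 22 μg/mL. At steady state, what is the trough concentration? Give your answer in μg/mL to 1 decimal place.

2.4 μg/mL

The dosing interval is 3 half-lives, so f = 2^(−3) = 0.125.
Accumulation ratio R = 1/(1 − f) = 1/0.875 = 8/7.
Single-dose peak C₀ = D/Vd = 85/5 = 17 μg/mL.
Steady-state peak Cmax,ss = C₀·R = 17 × 8/7 ≈ 19.429 μg/mL.
Steady-state trough Cmin,ss = Cmax,ss·f ≈ 19.429 × 0.125 ≈ 2.429 μg/mL.
Trough 2.4 μg/mL vs MEC 1 μg/mL: adequate.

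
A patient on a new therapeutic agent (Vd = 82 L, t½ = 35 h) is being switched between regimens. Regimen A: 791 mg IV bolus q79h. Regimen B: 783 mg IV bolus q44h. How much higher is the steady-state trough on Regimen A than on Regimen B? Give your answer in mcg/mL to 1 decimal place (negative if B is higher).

Regimen A: f = (1/2)^(79/35) ≈ 0.2092; Cmin,ss = (791/82)·f/(1−f) ≈ 2.552 mcg/mL.
Regimen B: f = (1/2)^(44/35) ≈ 0.4184; Cmin,ss = (783/82)·f/(1−f) ≈ 6.869 mcg/mL.
Difference ≈ 2.552 − 6.869 ≈ -4.317 mcg/mL.

-4.3 mcg/mL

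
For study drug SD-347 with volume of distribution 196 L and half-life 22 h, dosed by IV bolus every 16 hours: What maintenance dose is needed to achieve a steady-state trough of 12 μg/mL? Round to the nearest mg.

1542 mg

τ/t½ = 16/22 ≈ 0.72727, so f = (1/2)^(16/22) ≈ 0.604045.
Cmin,ss = (D/Vd)·f/(1−f), so D = Cmin,ss·Vd·(1−f)/f.
D = 12 × 196 × (1−f)/f ≈ 12 × 196 × 0.65551 ≈ 1541.76 mg.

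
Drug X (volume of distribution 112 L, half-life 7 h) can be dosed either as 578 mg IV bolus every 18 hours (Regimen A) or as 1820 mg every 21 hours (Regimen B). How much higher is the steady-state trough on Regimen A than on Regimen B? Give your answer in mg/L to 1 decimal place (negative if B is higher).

Regimen A: f = (1/2)^(18/7) ≈ 0.1682; Cmin,ss = (578/112)·f/(1−f) ≈ 1.044 mg/L.
Regimen B: f = (1/2)^(21/7) ≈ 0.1250; Cmin,ss = (1820/112)·f/(1−f) ≈ 2.321 mg/L.
Difference ≈ 1.044 − 2.321 ≈ -1.277 mg/L.

-1.3 mg/L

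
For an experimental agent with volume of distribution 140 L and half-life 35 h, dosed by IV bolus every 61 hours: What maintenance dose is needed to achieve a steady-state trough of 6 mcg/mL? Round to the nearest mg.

1971 mg

τ/t½ = 61/35 ≈ 1.7429, so f = (1/2)^(61/35) ≈ 0.298777.
Cmin,ss = (D/Vd)·f/(1−f), so D = Cmin,ss·Vd·(1−f)/f.
D = 6 × 140 × (1−f)/f ≈ 6 × 140 × 2.34698 ≈ 1971.46 mg.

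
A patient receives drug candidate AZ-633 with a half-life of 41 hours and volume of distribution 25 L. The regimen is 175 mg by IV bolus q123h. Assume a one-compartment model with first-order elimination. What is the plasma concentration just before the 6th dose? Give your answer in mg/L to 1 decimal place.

1.0 mg/L

f = (1/2)^(τ/t½) = (1/2)^(123/41) ≈ 0.1250.
C₀ = D/Vd = 175/25 ≈ 7.000 mg/L.
Before the 6th dose, 5 doses have been given. Superposition: Cmin = C₀·(f + f² + … + f^5).
≈ 7.000 × (0.1250 + 0.0156 + 0.0020 + 0.0002 + 0.0000) ≈ 7.000 × 0.1428 ≈ 1.000 mg/L.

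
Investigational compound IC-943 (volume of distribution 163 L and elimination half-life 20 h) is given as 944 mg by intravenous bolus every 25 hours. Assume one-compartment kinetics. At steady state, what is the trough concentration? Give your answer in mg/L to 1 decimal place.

4.2 mg/L

τ/t½ = 25/20 ≈ 1.25, so fraction remaining f = (1/2)^(25/20) ≈ 0.4204.
Single-dose peak C₀ = D/Vd = 944/163 ≈ 5.791 mg/L.
Steady-state trough Cmin,ss = C₀·f/(1−f) ≈ 5.791 × 0.4204/0.5796 ≈ 4.200 mg/L.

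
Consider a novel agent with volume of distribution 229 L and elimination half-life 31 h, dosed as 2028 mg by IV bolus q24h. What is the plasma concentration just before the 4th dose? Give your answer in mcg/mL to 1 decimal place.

f = (1/2)^(τ/t½) = (1/2)^(24/31) ≈ 0.5847.
C₀ = D/Vd = 2028/229 ≈ 8.856 mcg/mL.
Before the 4th dose, 3 doses have been given. Superposition: Cmin = C₀·(f + f² + … + f^3).
≈ 8.856 × (0.5847 + 0.3419 + 0.1999) ≈ 8.856 × 1.1265 ≈ 9.976 mcg/mL.

10.0 mcg/mL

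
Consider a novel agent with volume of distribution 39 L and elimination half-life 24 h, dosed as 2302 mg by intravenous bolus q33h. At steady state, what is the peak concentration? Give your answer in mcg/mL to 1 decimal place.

Over one 33-h interval, 33/24 ≈ 1.375 half-lives elapse, leaving f ≈ 0.3856 of each dose.
Accumulation ratio R = 1/(1 − f) ≈ 1/0.6144 ≈ 1.6276.
Each bolus raises the concentration by D/Vd = 2302/39 ≈ 59.026 mcg/mL.
Steady-state peak Cmax,ss = C₀·R ≈ 59.026 × 1.6276 ≈ 96.071 mcg/mL.

96.1 mcg/mL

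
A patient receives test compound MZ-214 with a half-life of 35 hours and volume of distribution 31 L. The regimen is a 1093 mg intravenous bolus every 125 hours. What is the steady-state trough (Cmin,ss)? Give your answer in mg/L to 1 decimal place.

k = ln2/t½ = ln2/35 ≈ 0.019804 h⁻¹; fraction remaining f = e^(−kτ) = e^(−0.019804×125) ≈ 0.0841.
At steady state, accumulation factor R = 1/(1 − e^(−kτ)) ≈ 1.0918.
Single-dose peak C₀ = D/Vd = 1093/31 ≈ 35.258 mg/L.
Cmax,ss = C₀/(1 − f) ≈ 35.258/0.9159 ≈ 38.495 mg/L.
One interval later, Cmin,ss = Cmax,ss·e^(−kτ) ≈ 38.495 × 0.0841 ≈ 3.237 mg/L.

3.2 mg/L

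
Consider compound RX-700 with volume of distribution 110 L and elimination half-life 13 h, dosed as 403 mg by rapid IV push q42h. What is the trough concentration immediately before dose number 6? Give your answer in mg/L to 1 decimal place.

0.4 mg/L

f = (1/2)^(τ/t½) = (1/2)^(42/13) ≈ 0.1065.
C₀ = D/Vd = 403/110 ≈ 3.664 mg/L.
Before the 6th dose, 5 doses have been given. Superposition: Cmin = C₀·(f + f² + … + f^5).
≈ 3.664 × (0.1065 + 0.0113 + 0.0012 + 0.0001 + 0.0000) ≈ 3.664 × 0.1191 ≈ 0.436 mg/L.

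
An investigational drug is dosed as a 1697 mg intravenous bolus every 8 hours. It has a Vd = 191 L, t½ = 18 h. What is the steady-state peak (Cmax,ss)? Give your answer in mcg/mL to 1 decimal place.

k = ln2/t½ = ln2/18 ≈ 0.038508 h⁻¹; fraction remaining f = e^(−kτ) = e^(−0.038508×8) ≈ 0.7349.
At steady state, accumulation factor R = 1/(1 − e^(−kτ)) ≈ 3.7722.
Each bolus raises the concentration by D/Vd = 1697/191 ≈ 8.885 mcg/mL.
Steady-state peak Cmax,ss = C₀·R ≈ 8.885 × 3.7722 ≈ 33.516 mcg/mL.

33.5 mcg/mL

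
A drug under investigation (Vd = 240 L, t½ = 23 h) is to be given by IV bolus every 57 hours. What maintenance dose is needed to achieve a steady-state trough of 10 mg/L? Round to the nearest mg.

τ/t½ = 57/23 ≈ 2.4783, so f = (1/2)^(57/23) ≈ 0.179461.
Cmin,ss = (D/Vd)·f/(1−f), so D = Cmin,ss·Vd·(1−f)/f.
D = 10 × 240 × (1−f)/f ≈ 10 × 240 × 4.57224 ≈ 10973.38 mg.

10973 mg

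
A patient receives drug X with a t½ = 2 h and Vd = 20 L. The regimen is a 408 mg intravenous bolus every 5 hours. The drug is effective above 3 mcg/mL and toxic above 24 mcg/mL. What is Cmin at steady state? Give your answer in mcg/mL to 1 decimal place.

τ/t½ = 5/2 ≈ 2.5, so fraction remaining f = (1/2)^(5/2) ≈ 0.1768.
Accumulation ratio R = 1/(1 − f) ≈ 1/0.8232 ≈ 1.2148.
Each bolus raises the concentration by D/Vd = 408/20 ≈ 20.400 mcg/mL.
Steady-state peak Cmax,ss = C₀·R ≈ 20.400 × 1.2148 ≈ 24.782 mcg/mL.
Steady-state trough Cmin,ss = Cmax,ss·f ≈ 24.782 × 0.1768 ≈ 4.381 mcg/mL.
Trough 4.4 mcg/mL vs MEC 3 mcg/mL: adequate.

4.4 mcg/mL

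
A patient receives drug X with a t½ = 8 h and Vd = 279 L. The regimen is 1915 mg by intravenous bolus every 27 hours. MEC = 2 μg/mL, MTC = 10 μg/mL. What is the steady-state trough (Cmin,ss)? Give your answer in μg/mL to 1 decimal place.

Over one 27-h interval, 27/8 ≈ 3.375 half-lives elapse, leaving f ≈ 0.0964 of each dose.
Accumulation ratio R = 1/(1 − f) ≈ 1/0.9036 ≈ 1.1067.
Single-dose peak C₀ = D/Vd = 1915/279 ≈ 6.864 μg/mL.
Cmax,ss = C₀/(1 − f) ≈ 6.864/0.9036 ≈ 7.596 μg/mL.
One interval later, Cmin,ss = Cmax,ss·e^(−kτ) ≈ 7.596 × 0.0964 ≈ 0.732 μg/mL.
Trough 0.7 μg/mL vs MEC 2 μg/mL: subtherapeutic.

0.7 μg/mL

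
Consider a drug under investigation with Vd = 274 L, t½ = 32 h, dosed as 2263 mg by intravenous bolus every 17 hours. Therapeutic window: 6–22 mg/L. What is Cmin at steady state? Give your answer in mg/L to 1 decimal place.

18.6 mg/L

Over one 17-h interval, 17/32 ≈ 0.53125 half-lives elapse, leaving f ≈ 0.6920 of each dose.
Accumulation ratio R = 1/(1 − f) ≈ 1/0.3080 ≈ 3.2468.
Single-dose peak C₀ = D/Vd = 2263/274 ≈ 8.259 mg/L.
Steady-state peak Cmax,ss = C₀·R ≈ 8.259 × 3.2468 ≈ 26.815 mg/L.
One interval later, Cmin,ss = Cmax,ss·e^(−kτ) ≈ 26.815 × 0.6920 ≈ 18.556 mg/L.
Trough 18.6 mg/L vs MEC 6 mg/L: adequate.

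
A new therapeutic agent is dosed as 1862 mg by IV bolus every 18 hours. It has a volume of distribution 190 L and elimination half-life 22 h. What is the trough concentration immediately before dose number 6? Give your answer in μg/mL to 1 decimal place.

f = (1/2)^(τ/t½) = (1/2)^(18/22) ≈ 0.5672.
C₀ = D/Vd = 1862/190 ≈ 9.800 μg/mL.
Before the 6th dose, 5 doses have been given. Superposition: Cmin = C₀·(f + f² + … + f^5).
≈ 9.800 × (0.5672 + 0.3217 + 0.1825 + 0.1035 + 0.0587) ≈ 9.800 × 1.2336 ≈ 12.089 μg/mL.

12.1 μg/mL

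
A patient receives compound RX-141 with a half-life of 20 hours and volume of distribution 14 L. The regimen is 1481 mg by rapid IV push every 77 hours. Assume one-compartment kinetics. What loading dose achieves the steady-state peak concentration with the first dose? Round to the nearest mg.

1591 mg

f = (1/2)^(77/20) ≈ 0.069348; accumulation ratio R = 1/(1−f) ≈ 1.07452.
Loading dose to hit Cmax,ss on first dose: D_load = D_maint·R ≈ 1481 × 1.07452 ≈ 1591.36 mg.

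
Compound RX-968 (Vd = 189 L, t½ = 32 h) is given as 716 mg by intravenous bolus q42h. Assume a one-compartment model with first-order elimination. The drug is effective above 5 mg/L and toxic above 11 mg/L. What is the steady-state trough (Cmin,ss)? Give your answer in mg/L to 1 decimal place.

Over one 42-h interval, 42/32 ≈ 1.3125 half-lives elapse, leaving f ≈ 0.4026 of each dose.
Accumulation ratio R = 1/(1 − f) ≈ 1/0.5974 ≈ 1.6739.
Each bolus raises the concentration by D/Vd = 716/189 ≈ 3.788 mg/L.
Cmax,ss = C₀/(1 − f) ≈ 3.788/0.5974 ≈ 6.341 mg/L.
Steady-state trough Cmin,ss = Cmax,ss·f ≈ 6.341 × 0.4026 ≈ 2.553 mg/L.
Trough 2.6 mg/L vs MEC 5 mg/L: subtherapeutic.

2.6 mg/L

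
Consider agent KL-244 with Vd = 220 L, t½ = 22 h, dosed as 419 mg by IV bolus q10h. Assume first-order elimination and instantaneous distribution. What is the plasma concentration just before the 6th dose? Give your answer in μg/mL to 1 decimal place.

4.1 μg/mL

f = (1/2)^(τ/t½) = (1/2)^(10/22) ≈ 0.7297.
C₀ = D/Vd = 419/220 ≈ 1.905 μg/mL.
Before the 6th dose, 5 doses have been given. Superposition: Cmin = C₀·(f + f² + … + f^5).
≈ 1.905 × (0.7297 + 0.5325 + 0.3885 + 0.2835 + 0.2069) ≈ 1.905 × 2.1411 ≈ 4.079 μg/mL.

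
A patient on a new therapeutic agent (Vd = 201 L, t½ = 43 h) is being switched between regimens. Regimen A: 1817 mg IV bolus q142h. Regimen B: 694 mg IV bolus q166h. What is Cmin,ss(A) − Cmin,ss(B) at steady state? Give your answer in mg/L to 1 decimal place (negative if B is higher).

0.8 mg/L

Regimen A: f = (1/2)^(142/43) ≈ 0.1014; Cmin,ss = (1817/201)·f/(1−f) ≈ 1.020 mg/L.
Regimen B: f = (1/2)^(166/43) ≈ 0.0688; Cmin,ss = (694/201)·f/(1−f) ≈ 0.255 mg/L.
Difference ≈ 1.020 − 0.255 ≈ 0.765 mg/L.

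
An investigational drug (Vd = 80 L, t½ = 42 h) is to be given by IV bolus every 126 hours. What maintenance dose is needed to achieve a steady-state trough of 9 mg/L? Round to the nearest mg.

5040 mg

τ/t½ = 126/42 ≈ 3, so f = (1/2)^(126/42) ≈ 0.125000.
Cmin,ss = (D/Vd)·f/(1−f), so D = Cmin,ss·Vd·(1−f)/f.
D = 9 × 80 × (1−f)/f ≈ 9 × 80 × 7.00000 ≈ 5040.00 mg.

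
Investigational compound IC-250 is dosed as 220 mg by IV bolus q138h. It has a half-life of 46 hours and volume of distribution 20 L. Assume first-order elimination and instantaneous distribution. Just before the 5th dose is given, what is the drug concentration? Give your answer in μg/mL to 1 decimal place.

1.6 μg/mL

f = (1/2)^(τ/t½) = (1/2)^(138/46) ≈ 0.1250.
C₀ = D/Vd = 220/20 ≈ 11.000 μg/mL.
Before the 5th dose, 4 doses have been given. Superposition: Cmin = C₀·(f + f² + … + f^4).
≈ 11.000 × (0.1250 + 0.0156 + 0.0020 + 0.0002) ≈ 11.000 × 0.1428 ≈ 1.571 μg/mL.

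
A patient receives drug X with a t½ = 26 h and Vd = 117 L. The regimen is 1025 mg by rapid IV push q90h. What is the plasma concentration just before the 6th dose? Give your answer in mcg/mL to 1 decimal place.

0.9 mcg/mL

f = (1/2)^(τ/t½) = (1/2)^(90/26) ≈ 0.0908.
C₀ = D/Vd = 1025/117 ≈ 8.761 mcg/mL.
Before the 6th dose, 5 doses have been given. Superposition: Cmin = C₀·(f + f² + … + f^5).
≈ 8.761 × (0.0908 + 0.0082 + 0.0007 + 0.0001 + 0.0000) ≈ 8.761 × 0.0998 ≈ 0.874 mcg/mL.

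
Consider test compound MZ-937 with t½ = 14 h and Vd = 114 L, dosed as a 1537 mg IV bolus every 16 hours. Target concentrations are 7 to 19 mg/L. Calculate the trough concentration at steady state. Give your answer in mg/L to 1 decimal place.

11.2 mg/L

τ/t½ = 16/14 ≈ 1.1429, so fraction remaining f = (1/2)^(16/14) ≈ 0.4529.
Single-dose peak C₀ = D/Vd = 1537/114 ≈ 13.482 mg/L.
Steady-state trough Cmin,ss = C₀·f/(1−f) ≈ 13.482 × 0.4529/0.5471 ≈ 11.161 mg/L.
Trough 11.2 mg/L vs MEC 7 mg/L: adequate.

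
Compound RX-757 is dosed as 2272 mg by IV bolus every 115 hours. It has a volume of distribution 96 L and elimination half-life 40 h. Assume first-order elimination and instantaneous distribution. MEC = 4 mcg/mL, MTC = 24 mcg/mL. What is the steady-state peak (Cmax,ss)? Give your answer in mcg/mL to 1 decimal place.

27.4 mcg/mL

τ/t½ = 115/40 ≈ 2.875, so fraction remaining f = (1/2)^(115/40) ≈ 0.1363.
Accumulation ratio R = 1/(1 − f) ≈ 1/0.8637 ≈ 1.1578.
Each bolus raises the concentration by D/Vd = 2272/96 ≈ 23.667 mcg/mL.
Steady-state peak Cmax,ss = C₀·R ≈ 23.667 × 1.1578 ≈ 27.402 mcg/mL.
Peak 27.4 mcg/mL vs MTC 24 mcg/mL: exceeds toxic threshold.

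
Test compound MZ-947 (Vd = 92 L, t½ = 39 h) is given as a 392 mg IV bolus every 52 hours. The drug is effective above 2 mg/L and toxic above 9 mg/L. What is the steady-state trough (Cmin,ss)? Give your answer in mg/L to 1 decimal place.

k = ln2/t½ = ln2/39 ≈ 0.017773 h⁻¹; fraction remaining f = e^(−kτ) = e^(−0.017773×52) ≈ 0.3969.
At steady state, accumulation factor R = 1/(1 − e^(−kτ)) ≈ 1.6581.
Each bolus raises the concentration by D/Vd = 392/92 ≈ 4.261 mg/L.
Cmax,ss = C₀/(1 − f) ≈ 4.261/0.6031 ≈ 7.065 mg/L.
One interval later, Cmin,ss = Cmax,ss·e^(−kτ) ≈ 7.065 × 0.3969 ≈ 2.804 mg/L.
Trough 2.8 mg/L vs MEC 2 mg/L: adequate.

2.8 mg/L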